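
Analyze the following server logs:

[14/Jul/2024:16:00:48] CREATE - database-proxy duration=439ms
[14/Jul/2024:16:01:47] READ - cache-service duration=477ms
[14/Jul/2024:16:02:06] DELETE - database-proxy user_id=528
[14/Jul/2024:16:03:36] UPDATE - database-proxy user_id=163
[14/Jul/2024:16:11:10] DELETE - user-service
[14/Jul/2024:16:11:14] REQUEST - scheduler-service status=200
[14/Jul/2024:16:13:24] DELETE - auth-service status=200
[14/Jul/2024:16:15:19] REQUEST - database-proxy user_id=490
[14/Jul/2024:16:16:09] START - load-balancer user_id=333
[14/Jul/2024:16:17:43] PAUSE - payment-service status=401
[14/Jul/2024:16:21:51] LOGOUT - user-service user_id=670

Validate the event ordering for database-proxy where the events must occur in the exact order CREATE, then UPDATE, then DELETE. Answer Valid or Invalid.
Invalid

To validate ordering:

1. Required order: CREATE → UPDATE → DELETE
2. Rule: the events must occur in the exact order CREATE, then UPDATE, then DELETE
3. Check actual order of events for database-proxy
4. Result: Invalid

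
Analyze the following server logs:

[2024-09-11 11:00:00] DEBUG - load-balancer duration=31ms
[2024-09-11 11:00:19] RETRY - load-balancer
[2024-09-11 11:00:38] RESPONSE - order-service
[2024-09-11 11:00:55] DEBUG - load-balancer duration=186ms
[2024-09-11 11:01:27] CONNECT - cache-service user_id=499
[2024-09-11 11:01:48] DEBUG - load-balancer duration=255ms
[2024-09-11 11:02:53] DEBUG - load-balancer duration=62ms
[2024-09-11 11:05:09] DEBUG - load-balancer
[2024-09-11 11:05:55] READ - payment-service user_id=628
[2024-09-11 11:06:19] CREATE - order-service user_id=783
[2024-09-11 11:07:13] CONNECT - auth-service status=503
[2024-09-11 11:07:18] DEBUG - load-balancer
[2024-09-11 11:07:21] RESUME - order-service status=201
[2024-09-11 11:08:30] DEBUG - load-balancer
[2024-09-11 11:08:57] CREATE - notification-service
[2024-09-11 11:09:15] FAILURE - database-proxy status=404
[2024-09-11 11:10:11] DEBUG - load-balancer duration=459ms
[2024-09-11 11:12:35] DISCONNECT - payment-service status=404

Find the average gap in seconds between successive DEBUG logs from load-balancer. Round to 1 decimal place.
87.3

To calculate average interval:

1. Find all DEBUG events for load-balancer in order
2. Calculate time gaps between consecutive events
3. Compute mean of gaps: 611 / 7 = 87.3 seconds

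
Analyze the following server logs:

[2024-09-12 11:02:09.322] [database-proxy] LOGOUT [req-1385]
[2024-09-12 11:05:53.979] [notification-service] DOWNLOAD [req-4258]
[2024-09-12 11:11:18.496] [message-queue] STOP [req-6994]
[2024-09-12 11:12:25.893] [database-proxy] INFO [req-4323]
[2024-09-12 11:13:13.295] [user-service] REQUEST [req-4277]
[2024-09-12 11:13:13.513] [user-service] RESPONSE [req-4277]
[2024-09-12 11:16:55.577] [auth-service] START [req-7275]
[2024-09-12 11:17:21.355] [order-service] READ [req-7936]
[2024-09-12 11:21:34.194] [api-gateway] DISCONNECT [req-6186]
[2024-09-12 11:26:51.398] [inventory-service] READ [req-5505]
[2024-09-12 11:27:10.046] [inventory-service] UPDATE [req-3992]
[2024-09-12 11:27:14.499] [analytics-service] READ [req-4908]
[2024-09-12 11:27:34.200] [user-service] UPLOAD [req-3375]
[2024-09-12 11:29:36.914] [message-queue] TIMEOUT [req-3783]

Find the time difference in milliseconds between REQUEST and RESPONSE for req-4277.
218

To calculate latency:

1. Find REQUEST with id req-4277: 2024-09-12 11:13:13.295
2. Find RESPONSE with id req-4277: 2024-09-12 11:13:13.513
3. Latency: 2024-09-12 11:13:13.513 - 2024-09-12 11:13:13.295 = 218ms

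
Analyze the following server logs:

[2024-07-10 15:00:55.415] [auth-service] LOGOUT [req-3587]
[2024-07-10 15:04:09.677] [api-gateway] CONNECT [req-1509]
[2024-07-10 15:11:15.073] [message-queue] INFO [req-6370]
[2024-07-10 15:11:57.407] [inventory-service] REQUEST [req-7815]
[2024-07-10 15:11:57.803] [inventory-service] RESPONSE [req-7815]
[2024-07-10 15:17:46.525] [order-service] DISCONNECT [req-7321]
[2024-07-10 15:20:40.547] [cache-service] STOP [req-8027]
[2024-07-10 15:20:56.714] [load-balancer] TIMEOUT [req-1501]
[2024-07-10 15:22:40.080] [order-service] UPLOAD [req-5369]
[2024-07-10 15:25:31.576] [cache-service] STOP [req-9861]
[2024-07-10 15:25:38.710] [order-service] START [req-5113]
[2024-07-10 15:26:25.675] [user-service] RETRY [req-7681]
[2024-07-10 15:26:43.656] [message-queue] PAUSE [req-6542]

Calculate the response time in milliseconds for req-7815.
396

To calculate latency:

1. Find REQUEST with id req-7815: 2024-07-10 15:11:57.407
2. Find RESPONSE with id req-7815: 2024-07-10 15:11:57.803
3. Latency: 2024-07-10 15:11:57.803 - 2024-07-10 15:11:57.407 = 396ms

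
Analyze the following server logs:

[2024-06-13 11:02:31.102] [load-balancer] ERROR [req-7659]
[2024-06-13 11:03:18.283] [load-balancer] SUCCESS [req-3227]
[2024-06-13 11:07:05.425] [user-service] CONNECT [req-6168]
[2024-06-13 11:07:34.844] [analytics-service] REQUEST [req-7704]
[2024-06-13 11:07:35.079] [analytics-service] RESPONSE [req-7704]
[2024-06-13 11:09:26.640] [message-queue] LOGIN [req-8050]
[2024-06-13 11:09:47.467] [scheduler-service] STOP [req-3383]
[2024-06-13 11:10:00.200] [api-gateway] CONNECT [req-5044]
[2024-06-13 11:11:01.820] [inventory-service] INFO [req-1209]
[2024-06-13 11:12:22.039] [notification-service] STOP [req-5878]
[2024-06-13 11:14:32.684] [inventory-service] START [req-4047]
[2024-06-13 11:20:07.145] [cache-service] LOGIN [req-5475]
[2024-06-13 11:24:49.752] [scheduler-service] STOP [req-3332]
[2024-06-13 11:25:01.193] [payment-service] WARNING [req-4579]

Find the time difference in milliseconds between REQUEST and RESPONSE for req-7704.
235

To calculate latency:

1. Find REQUEST with id req-7704: 2024-06-13 11:07:34.844
2. Find RESPONSE with id req-7704: 2024-06-13 11:07:35.079
3. Latency: 2024-06-13 11:07:35.079 - 2024-06-13 11:07:34.844 = 235ms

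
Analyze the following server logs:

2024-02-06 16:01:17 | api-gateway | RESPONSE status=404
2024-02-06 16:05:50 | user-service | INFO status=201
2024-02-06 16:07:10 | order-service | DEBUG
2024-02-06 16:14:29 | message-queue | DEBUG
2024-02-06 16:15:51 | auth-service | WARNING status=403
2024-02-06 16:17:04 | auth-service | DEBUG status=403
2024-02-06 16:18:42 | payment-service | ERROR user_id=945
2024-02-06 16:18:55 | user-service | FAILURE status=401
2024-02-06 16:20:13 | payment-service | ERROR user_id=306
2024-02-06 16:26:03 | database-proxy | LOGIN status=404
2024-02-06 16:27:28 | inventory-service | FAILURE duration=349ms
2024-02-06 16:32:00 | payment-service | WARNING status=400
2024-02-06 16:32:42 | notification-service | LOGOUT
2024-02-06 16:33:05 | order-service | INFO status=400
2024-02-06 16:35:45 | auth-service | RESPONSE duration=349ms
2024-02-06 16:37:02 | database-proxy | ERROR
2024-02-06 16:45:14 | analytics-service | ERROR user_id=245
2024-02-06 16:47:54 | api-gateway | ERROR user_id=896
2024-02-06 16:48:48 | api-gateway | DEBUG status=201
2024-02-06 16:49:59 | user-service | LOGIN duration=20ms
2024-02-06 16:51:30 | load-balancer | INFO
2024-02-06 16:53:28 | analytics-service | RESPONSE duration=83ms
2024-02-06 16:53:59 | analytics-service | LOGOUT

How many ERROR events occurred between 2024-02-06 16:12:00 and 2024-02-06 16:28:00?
2

To count events in the time window:

1. Window boundaries: 2024-02-06 16:12:00 to 2024-02-06 16:28:00
2. Filter for ERROR events within this window
3. Count matching events: 2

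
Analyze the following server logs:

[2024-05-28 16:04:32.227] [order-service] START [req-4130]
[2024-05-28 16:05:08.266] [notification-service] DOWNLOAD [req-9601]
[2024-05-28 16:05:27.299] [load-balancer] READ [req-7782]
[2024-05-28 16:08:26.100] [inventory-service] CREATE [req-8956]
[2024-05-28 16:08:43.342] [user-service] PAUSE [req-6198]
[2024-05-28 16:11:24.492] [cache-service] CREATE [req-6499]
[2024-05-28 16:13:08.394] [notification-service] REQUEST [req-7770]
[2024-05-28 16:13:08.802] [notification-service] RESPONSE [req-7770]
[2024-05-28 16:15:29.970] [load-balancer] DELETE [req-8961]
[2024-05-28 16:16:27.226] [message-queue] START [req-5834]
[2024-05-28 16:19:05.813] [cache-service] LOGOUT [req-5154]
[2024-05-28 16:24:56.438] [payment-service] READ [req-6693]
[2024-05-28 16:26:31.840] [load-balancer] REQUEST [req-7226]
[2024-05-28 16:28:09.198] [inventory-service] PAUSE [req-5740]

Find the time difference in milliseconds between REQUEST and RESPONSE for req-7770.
408

To calculate latency:

1. Find REQUEST with id req-7770: 2024-05-28 16:13:08.394
2. Find RESPONSE with id req-7770: 2024-05-28 16:13:08.802
3. Latency: 2024-05-28 16:13:08.802 - 2024-05-28 16:13:08.394 = 408ms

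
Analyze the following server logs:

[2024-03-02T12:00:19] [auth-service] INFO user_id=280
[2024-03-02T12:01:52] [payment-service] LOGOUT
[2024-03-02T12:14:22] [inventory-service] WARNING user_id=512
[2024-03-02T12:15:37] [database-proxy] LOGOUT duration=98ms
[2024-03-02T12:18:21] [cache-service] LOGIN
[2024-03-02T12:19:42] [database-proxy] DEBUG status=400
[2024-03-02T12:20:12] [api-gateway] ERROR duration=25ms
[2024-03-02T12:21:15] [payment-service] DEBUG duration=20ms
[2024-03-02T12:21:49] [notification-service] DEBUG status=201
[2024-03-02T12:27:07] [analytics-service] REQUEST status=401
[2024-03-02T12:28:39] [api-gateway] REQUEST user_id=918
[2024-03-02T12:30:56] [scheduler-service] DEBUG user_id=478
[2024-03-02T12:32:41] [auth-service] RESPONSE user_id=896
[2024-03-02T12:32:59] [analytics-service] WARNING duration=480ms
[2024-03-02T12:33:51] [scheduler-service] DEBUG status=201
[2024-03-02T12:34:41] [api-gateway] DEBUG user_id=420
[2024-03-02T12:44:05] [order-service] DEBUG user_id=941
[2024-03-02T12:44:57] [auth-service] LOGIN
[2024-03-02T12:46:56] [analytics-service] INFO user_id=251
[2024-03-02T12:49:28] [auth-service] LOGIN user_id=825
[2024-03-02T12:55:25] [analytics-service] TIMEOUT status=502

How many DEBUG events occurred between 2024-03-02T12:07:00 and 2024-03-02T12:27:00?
3

To count events in the time window:

1. Window boundaries: 2024-03-02T12:07:00 to 2024-03-02T12:27:00
2. Filter for DEBUG events within this window
3. Count matching events: 3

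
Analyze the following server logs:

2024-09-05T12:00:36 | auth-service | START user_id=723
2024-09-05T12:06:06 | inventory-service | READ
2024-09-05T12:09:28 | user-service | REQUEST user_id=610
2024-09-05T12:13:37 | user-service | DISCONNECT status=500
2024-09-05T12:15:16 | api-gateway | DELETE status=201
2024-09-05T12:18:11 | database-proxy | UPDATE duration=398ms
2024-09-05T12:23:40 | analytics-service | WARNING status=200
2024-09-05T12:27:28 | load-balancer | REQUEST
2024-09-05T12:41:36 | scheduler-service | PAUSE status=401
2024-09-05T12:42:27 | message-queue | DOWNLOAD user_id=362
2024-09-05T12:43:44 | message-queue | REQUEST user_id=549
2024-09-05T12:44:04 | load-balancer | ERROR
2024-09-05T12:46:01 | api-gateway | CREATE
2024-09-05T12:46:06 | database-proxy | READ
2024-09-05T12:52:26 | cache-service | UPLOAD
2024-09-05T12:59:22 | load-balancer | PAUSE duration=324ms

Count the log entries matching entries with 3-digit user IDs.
4

To find matching entries:

1. Pattern to match: entries with 3-digit user IDs
2. Scan each log entry for the pattern
3. Count matches: 4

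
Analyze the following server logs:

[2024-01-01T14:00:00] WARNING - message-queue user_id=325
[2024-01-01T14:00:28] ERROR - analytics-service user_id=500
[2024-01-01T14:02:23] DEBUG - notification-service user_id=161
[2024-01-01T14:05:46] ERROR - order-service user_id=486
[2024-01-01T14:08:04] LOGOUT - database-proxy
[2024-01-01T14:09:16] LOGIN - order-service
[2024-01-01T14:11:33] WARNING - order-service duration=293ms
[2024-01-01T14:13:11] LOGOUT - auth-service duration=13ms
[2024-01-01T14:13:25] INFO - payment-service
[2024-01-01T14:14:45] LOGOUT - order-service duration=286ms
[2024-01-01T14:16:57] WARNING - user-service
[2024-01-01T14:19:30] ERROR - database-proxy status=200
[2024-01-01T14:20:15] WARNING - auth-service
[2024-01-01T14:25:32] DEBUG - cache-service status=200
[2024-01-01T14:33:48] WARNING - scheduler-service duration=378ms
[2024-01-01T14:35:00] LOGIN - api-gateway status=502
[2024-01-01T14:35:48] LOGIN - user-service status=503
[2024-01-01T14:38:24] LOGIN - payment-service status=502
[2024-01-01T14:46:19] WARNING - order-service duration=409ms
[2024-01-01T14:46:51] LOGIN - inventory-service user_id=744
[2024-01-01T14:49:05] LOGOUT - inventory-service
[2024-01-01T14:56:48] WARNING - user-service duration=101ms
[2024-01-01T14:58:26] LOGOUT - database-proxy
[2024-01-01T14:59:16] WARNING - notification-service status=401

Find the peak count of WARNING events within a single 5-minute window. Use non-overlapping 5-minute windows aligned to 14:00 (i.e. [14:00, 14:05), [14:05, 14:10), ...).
2

To find the burst window:

1. Divide the log period into non-overlapping 5-minute windows starting at 14:00
2. Count WARNING events in each window
3. Find the window with maximum count
4. Maximum events in a window: 2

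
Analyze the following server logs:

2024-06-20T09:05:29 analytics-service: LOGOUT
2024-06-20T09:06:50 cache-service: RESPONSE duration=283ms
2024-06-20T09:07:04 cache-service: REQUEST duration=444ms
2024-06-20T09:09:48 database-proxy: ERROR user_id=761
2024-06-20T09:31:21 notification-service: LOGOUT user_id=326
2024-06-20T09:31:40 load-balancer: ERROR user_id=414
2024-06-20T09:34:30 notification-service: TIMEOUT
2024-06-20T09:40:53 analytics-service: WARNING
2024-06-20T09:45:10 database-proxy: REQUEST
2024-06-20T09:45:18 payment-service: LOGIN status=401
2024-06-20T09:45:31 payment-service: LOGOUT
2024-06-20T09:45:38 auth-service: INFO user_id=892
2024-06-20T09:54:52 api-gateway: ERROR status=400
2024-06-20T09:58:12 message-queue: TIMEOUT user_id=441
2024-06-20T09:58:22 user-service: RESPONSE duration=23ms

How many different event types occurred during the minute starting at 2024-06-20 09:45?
4

To count unique event types:

1. Filter events in the minute starting at 2024-06-20 09:45
2. Extract event types from matching entries
3. Count unique types: 4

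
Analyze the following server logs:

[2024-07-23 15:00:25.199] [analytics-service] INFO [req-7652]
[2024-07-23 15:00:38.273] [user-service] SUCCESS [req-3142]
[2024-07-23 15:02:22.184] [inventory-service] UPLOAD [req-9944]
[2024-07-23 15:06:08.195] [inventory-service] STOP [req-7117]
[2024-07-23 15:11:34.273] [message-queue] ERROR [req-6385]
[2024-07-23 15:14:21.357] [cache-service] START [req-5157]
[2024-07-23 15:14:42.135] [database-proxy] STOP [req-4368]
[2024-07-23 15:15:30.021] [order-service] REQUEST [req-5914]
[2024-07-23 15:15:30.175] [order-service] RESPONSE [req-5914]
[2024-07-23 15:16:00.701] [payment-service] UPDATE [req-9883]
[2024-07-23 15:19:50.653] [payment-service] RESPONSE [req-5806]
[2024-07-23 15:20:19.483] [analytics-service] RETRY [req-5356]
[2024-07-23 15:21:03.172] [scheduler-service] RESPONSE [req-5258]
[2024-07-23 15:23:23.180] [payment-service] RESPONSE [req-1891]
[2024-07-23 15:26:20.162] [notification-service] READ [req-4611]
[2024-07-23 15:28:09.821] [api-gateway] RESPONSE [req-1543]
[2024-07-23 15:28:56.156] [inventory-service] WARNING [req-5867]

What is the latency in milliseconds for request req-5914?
154

To calculate latency:

1. Find REQUEST with id req-5914: 2024-07-23 15:15:30.021
2. Find RESPONSE with id req-5914: 2024-07-23 15:15:30.175
3. Latency: 2024-07-23 15:15:30.175 - 2024-07-23 15:15:30.021 = 154ms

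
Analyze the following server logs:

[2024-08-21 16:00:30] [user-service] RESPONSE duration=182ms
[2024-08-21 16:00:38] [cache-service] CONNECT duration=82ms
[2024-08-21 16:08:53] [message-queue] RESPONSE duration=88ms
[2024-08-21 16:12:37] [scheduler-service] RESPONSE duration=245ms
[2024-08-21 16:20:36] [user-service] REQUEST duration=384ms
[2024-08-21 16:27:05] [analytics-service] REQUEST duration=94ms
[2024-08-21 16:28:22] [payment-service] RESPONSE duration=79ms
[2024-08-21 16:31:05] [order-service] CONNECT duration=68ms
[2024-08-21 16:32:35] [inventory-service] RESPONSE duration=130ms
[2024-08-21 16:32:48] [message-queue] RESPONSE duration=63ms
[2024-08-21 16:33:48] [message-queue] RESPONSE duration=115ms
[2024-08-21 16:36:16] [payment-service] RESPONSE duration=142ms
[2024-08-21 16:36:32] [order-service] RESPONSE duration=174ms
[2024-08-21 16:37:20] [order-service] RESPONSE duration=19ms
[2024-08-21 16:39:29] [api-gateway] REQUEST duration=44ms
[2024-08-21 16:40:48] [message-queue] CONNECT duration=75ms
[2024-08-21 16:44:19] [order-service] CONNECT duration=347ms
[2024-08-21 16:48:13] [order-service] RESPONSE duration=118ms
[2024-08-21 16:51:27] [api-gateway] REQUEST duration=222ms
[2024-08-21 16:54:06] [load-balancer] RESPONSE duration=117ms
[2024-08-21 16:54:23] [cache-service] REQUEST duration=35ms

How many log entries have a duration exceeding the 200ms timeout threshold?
4

To count timeouts:

1. Threshold: 200ms
2. Extract duration from each log entry
3. Count entries where duration > 200
4. Timeout count: 4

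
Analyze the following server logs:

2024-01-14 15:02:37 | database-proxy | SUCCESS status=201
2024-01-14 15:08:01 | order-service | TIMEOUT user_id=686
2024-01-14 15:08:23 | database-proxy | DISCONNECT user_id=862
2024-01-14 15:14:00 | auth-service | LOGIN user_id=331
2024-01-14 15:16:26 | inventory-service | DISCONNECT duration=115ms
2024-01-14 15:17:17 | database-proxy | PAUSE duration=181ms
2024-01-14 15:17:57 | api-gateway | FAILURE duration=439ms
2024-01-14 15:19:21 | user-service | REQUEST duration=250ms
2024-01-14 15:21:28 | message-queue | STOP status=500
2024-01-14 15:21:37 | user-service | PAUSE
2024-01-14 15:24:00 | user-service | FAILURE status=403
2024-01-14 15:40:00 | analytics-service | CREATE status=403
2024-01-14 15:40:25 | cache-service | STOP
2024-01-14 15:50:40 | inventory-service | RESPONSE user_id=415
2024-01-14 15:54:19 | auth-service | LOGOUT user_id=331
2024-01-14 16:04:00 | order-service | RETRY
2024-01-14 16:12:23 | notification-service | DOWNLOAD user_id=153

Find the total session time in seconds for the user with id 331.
2419

To calculate session duration:

1. Find LOGIN event for user_id=331: 2024-01-14 15:14:00
2. Find LOGOUT event for user_id=331: 2024-01-14 15:54:19
3. Session duration: 2024-01-14 15:54:19 - 2024-01-14 15:14:00 = 2419 seconds (40 minutes)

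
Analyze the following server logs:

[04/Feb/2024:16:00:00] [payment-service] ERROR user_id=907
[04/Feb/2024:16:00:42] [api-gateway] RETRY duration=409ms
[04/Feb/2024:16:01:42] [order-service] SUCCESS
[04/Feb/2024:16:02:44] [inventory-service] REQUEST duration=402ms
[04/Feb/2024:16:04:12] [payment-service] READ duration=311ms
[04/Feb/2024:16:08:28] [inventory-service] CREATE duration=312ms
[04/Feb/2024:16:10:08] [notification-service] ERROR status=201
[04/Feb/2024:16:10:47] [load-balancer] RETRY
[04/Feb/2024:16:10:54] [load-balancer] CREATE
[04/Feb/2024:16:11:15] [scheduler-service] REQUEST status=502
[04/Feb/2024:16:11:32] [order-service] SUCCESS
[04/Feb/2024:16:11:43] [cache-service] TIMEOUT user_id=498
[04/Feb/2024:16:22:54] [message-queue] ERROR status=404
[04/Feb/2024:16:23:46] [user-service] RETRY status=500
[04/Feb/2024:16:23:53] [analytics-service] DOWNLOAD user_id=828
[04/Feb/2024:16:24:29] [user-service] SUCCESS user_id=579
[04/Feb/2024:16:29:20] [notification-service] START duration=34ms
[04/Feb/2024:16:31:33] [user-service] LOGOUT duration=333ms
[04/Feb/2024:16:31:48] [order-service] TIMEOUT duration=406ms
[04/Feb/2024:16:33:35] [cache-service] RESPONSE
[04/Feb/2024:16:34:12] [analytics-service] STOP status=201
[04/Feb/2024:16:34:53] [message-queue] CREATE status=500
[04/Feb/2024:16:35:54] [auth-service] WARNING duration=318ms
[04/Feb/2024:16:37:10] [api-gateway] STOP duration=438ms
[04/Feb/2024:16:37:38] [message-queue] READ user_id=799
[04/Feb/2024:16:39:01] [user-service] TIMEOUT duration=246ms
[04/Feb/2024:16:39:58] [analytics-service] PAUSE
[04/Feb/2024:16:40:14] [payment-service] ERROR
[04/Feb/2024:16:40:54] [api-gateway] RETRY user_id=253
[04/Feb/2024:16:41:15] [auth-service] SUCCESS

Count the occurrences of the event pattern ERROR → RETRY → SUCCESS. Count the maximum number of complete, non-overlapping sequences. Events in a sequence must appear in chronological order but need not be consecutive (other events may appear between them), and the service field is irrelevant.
4

To count sequences:

1. Look for pattern: ERROR → RETRY → SUCCESS
2. Greedily scan the log in chronological order, matching each sequence element in turn (ignoring service)
3. Each time the full pattern completes, increment the count and restart matching from the next event
4. Complete non-overlapping sequences found: 4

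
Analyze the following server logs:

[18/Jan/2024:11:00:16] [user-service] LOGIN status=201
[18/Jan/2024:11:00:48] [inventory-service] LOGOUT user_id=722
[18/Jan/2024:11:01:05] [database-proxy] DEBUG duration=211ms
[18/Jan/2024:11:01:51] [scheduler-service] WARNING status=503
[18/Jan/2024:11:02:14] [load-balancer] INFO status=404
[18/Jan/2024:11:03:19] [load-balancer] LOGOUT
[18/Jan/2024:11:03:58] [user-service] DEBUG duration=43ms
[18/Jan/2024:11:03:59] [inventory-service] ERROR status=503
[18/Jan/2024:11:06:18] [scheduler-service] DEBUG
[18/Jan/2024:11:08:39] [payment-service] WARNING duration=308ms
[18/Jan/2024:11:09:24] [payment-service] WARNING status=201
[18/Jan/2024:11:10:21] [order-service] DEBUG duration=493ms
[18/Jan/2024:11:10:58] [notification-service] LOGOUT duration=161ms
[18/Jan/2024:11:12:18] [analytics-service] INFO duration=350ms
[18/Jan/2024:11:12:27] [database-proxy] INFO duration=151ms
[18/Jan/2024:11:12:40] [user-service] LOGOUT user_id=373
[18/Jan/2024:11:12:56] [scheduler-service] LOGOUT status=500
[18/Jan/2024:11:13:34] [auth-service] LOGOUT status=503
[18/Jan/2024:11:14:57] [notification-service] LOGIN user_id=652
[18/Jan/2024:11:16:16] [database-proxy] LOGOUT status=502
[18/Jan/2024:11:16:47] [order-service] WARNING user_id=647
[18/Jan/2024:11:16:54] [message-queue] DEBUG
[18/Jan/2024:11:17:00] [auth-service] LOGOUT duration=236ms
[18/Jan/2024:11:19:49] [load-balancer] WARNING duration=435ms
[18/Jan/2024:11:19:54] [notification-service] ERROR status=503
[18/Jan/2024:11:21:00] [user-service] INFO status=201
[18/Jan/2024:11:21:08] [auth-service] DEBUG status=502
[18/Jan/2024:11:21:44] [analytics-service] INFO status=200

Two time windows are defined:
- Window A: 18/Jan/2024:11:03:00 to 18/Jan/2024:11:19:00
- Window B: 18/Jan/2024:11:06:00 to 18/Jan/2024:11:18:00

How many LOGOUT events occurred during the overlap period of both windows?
6

To find overlap events:

1. Window A: 18/Jan/2024:11:03:00 to 18/Jan/2024:11:19:00
2. Window B: 18/Jan/2024:11:06:00 to 18/Jan/2024:11:18:00
3. Overlap period: 18/Jan/2024:11:06:00 to 18/Jan/2024:11:18:00
4. Count LOGOUT events in overlap: 6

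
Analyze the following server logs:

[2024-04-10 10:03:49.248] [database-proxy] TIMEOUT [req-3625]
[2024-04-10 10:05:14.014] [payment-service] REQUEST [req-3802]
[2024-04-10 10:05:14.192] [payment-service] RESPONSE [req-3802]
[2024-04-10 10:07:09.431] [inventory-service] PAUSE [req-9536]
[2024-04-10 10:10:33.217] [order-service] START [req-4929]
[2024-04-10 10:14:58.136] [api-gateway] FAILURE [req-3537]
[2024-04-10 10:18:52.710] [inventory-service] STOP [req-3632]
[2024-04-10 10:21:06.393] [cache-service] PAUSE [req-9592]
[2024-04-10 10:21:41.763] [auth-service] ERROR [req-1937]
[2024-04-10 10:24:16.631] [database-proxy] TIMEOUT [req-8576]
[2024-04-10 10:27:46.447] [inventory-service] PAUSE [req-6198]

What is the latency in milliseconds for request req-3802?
178

To calculate latency:

1. Find REQUEST with id req-3802: 2024-04-10 10:05:14.014
2. Find RESPONSE with id req-3802: 2024-04-10 10:05:14.192
3. Latency: 2024-04-10 10:05:14.192 - 2024-04-10 10:05:14.014 = 178ms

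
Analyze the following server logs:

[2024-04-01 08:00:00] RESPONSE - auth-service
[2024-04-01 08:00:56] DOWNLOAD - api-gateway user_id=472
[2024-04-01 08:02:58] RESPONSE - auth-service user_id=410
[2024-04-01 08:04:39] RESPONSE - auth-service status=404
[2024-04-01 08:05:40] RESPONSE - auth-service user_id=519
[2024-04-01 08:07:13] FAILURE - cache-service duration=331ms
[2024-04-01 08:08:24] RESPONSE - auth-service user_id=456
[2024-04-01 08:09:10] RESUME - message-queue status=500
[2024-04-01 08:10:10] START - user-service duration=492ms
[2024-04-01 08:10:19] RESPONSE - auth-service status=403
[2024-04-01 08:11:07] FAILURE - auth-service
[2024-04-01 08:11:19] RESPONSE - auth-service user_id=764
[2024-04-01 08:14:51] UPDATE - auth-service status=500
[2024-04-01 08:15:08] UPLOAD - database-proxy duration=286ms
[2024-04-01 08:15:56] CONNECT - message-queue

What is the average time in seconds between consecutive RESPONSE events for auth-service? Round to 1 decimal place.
113.2

To calculate average interval:

1. Find all RESPONSE events for auth-service in order
2. Calculate time gaps between consecutive events
3. Compute mean of gaps: 679 / 6 = 113.2 seconds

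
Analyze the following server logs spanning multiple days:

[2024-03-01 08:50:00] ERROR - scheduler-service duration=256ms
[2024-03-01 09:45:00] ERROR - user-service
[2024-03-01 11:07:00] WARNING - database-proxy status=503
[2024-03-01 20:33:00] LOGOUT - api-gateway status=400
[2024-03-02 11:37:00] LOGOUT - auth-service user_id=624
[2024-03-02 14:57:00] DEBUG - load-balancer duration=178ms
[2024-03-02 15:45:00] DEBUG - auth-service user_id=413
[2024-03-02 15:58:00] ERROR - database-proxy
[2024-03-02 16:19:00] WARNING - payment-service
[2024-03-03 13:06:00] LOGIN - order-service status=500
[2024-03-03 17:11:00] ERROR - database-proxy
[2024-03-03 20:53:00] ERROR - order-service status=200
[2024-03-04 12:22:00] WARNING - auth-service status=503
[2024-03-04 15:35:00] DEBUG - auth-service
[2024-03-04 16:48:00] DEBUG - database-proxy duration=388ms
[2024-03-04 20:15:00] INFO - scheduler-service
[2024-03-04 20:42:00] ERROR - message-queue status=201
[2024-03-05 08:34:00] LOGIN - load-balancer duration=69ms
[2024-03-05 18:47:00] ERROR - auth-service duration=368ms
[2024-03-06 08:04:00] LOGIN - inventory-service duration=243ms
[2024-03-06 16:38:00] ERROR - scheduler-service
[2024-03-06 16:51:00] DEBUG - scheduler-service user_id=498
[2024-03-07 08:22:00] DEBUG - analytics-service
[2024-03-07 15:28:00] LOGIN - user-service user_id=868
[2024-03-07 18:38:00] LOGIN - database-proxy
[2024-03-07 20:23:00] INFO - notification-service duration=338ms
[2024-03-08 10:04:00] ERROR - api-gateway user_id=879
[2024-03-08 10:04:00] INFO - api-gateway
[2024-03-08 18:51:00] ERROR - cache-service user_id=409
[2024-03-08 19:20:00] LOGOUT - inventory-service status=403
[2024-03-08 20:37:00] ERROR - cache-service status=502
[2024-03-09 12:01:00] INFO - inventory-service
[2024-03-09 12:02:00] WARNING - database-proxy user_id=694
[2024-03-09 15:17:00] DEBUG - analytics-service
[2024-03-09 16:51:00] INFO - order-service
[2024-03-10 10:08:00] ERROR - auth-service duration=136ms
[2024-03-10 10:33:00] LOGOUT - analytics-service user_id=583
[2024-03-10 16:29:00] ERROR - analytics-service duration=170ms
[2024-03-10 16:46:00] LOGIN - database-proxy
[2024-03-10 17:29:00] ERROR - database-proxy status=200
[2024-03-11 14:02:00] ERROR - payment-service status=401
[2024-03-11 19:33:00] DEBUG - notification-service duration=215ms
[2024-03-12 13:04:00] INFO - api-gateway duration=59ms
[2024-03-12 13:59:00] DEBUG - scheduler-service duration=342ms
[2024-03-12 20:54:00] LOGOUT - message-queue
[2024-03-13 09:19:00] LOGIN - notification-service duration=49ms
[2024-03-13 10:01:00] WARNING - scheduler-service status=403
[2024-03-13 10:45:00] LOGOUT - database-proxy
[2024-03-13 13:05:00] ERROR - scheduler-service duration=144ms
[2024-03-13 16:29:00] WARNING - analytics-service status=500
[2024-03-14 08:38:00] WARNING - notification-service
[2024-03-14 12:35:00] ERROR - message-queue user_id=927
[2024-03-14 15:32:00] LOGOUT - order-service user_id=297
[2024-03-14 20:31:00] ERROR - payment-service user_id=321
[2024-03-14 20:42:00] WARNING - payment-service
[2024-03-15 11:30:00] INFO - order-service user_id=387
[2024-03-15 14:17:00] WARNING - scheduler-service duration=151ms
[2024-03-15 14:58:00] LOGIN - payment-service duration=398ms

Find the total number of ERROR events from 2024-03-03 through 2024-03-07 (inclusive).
5

To filter by date range:

1. Date range: 2024-03-03 through 2024-03-07, both dates inclusive
2. Filter for ERROR events whose date falls in this range
3. Count matching events: 5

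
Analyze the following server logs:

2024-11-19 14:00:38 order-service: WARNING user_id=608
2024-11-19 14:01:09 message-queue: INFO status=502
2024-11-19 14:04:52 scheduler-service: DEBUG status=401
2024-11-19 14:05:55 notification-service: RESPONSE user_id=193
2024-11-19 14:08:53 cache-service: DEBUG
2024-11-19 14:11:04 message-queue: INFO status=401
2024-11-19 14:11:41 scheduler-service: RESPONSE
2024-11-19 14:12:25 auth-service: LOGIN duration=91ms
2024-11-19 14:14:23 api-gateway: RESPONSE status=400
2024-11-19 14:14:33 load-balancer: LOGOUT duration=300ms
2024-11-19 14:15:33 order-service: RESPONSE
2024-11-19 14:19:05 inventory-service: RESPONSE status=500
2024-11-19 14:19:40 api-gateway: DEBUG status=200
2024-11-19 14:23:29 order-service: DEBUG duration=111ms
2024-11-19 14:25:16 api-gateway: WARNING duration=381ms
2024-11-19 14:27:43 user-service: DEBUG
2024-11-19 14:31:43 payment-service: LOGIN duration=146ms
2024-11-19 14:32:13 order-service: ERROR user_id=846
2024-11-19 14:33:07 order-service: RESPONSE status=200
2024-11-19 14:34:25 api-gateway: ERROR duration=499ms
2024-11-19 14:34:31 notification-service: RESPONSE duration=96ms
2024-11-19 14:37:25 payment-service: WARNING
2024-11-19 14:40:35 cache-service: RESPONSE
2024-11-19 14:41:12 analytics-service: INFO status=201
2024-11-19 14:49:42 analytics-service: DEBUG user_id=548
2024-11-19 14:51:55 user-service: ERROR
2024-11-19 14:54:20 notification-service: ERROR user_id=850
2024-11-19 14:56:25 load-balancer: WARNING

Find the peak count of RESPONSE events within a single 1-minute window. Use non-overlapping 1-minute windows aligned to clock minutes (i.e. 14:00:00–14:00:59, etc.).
1

To find the burst window:

1. Divide the log period into non-overlapping 1-minute windows starting at 14:00
2. Count RESPONSE events in each window
3. Find the window with maximum count
4. Maximum events in a window: 1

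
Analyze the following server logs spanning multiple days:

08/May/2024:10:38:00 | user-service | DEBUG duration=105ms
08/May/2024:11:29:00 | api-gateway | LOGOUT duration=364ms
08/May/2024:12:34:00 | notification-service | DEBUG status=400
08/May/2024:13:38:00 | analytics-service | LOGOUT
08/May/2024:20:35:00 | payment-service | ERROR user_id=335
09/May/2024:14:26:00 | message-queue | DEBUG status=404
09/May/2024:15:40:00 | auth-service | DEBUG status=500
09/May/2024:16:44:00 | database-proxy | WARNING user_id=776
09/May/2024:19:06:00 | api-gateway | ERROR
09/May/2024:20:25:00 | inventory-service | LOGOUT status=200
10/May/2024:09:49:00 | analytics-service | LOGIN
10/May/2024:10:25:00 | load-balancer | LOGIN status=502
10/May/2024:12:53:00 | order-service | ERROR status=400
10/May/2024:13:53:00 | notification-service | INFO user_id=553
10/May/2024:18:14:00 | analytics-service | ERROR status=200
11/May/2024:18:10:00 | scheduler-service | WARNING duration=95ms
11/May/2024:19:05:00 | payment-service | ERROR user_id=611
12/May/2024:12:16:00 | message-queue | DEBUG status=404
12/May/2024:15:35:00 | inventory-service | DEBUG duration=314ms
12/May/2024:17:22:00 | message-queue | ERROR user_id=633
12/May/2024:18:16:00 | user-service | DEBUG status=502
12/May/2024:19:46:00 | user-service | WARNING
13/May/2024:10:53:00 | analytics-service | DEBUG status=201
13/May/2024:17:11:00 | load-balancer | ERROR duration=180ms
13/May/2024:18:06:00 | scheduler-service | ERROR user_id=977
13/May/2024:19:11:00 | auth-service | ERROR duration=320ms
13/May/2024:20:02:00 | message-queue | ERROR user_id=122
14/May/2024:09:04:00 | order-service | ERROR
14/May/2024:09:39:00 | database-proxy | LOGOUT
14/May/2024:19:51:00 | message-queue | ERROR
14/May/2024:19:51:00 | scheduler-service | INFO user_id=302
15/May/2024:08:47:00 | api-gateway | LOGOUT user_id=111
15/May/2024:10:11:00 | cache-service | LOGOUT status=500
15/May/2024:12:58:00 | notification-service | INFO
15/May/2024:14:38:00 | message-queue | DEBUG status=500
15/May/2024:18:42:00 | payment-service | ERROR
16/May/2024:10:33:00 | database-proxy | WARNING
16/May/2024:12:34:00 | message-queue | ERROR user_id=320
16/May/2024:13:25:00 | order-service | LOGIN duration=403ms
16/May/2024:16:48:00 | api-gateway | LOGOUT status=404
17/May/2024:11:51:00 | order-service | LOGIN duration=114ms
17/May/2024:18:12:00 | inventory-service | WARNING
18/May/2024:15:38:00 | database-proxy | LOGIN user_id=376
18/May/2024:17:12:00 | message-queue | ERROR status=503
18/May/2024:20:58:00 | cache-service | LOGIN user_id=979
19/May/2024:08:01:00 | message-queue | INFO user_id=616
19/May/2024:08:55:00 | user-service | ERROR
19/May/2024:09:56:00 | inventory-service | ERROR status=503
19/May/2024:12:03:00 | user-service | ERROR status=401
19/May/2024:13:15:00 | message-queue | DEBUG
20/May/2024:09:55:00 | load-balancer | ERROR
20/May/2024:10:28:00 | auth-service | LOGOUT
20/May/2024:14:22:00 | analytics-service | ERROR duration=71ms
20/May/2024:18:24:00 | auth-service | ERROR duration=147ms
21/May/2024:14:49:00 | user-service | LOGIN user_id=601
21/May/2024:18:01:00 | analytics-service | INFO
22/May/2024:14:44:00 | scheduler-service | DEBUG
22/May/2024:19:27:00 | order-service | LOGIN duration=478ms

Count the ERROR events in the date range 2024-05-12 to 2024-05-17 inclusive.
9

To filter by date range:

1. Date range: 2024-05-12 through 2024-05-17, both dates inclusive
2. Filter for ERROR events whose date falls in this range
3. Count matching events: 9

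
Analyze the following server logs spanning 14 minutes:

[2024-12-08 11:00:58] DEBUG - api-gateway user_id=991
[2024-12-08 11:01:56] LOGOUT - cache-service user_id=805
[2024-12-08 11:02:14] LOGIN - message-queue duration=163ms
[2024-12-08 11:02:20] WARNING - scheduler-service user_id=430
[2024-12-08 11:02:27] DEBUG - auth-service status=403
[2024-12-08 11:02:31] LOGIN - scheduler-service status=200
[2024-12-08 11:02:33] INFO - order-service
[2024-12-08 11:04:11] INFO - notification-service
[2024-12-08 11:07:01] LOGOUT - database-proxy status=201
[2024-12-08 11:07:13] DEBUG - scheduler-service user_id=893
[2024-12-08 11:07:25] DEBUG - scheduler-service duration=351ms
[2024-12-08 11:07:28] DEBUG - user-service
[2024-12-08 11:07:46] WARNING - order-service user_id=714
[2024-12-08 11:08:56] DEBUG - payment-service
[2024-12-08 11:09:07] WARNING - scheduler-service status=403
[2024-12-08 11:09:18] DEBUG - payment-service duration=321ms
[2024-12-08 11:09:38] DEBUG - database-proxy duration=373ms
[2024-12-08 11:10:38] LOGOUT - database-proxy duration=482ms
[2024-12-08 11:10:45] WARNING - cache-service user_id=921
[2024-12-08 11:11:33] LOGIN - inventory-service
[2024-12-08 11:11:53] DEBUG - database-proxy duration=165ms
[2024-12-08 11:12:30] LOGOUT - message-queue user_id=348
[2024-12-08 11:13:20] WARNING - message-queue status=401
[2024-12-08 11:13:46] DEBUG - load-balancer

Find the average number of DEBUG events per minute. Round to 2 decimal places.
0.71

To calculate the rate:

1. Count total DEBUG events: 10
2. Total time period: 14 minutes
3. Rate = 10 / 14 = 0.71 events per minute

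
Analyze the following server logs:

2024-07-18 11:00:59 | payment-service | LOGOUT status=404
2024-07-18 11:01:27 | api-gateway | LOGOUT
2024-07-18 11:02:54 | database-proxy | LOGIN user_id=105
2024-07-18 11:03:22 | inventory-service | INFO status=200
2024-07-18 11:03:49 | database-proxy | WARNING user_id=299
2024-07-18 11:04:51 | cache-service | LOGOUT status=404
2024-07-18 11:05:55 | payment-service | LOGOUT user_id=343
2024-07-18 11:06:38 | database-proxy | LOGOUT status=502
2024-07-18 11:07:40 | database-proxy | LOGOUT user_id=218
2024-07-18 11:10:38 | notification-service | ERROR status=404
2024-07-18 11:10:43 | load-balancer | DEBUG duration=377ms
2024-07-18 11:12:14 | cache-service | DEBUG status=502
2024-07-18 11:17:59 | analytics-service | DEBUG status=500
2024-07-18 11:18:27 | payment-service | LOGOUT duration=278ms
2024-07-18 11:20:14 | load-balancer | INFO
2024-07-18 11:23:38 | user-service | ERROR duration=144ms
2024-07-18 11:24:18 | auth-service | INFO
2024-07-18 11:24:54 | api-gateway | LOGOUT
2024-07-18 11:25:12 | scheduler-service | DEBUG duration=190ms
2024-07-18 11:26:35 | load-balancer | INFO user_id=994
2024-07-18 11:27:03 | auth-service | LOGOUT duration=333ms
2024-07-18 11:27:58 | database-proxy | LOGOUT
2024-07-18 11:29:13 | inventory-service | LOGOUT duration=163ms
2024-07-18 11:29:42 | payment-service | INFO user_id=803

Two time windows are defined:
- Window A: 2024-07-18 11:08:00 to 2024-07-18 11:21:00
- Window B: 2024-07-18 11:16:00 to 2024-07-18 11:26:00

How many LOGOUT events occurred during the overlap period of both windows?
1

To find overlap events:

1. Window A: 2024-07-18 11:08:00 to 2024-07-18 11:21:00
2. Window B: 2024-07-18 11:16:00 to 2024-07-18 11:26:00
3. Overlap period: 2024-07-18 11:16:00 to 2024-07-18 11:21:00
4. Count LOGOUT events in overlap: 1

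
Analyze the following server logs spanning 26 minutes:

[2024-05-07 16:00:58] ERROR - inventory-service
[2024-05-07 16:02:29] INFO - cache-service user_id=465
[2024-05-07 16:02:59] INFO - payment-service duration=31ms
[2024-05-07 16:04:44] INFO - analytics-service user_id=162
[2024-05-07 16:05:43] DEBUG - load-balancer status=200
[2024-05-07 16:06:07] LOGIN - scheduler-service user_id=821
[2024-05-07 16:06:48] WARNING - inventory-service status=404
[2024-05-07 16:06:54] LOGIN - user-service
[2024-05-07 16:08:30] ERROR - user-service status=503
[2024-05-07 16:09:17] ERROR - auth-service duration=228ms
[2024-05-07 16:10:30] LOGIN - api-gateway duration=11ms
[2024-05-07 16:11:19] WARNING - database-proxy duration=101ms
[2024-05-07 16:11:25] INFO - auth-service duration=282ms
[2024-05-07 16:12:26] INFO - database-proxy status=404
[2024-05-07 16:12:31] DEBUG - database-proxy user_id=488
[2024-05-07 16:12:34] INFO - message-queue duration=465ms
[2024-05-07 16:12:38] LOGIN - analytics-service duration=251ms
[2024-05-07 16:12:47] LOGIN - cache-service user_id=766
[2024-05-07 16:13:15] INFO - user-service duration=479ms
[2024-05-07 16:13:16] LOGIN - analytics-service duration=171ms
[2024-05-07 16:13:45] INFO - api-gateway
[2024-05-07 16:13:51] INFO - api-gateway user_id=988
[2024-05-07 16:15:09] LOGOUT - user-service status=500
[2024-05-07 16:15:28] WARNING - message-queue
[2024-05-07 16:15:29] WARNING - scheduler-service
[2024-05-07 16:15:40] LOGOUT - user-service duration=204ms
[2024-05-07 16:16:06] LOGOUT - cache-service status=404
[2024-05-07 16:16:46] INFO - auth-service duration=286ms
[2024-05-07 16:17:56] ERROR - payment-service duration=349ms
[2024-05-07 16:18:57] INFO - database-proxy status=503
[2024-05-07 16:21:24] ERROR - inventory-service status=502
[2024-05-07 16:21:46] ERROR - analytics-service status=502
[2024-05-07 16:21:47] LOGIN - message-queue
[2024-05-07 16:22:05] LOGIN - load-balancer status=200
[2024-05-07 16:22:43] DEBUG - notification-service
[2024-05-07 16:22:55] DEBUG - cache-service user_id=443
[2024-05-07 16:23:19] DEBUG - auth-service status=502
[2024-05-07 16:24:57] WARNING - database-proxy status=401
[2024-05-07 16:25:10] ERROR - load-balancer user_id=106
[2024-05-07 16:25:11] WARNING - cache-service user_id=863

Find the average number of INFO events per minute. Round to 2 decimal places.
0.42

To calculate the rate:

1. Count total INFO events: 11
2. Total time period: 26 minutes
3. Rate = 11 / 26 = 0.42 events per minute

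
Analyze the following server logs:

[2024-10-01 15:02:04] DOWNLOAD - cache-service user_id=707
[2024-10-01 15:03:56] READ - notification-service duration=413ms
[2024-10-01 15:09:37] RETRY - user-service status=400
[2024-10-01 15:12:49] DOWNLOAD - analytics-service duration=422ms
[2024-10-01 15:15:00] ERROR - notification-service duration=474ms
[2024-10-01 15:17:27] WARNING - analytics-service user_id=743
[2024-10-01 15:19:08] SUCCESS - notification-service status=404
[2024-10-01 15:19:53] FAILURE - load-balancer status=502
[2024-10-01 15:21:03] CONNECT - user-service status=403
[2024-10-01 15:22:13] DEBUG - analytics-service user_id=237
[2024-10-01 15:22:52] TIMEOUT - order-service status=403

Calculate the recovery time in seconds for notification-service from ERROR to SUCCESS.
248

To calculate recovery time:

1. Find ERROR event for notification-service: 2024-10-01 15:15:00
2. Find next SUCCESS event for notification-service: 2024-10-01 15:19:08
3. Recovery time: 2024-10-01 15:19:08 - 2024-10-01 15:15:00 = 248 seconds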